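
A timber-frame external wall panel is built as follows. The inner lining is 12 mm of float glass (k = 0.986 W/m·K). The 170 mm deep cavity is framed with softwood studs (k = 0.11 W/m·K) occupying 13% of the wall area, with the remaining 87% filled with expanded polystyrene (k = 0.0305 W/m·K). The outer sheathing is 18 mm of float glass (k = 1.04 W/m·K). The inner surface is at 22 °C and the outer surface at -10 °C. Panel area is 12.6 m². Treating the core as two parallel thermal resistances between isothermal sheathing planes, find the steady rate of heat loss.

Q ≈ 96.2 W

Sheathing layers in series; stud and cavity paths in parallel between them.
R_inner = 0.012/(0.986×12.6) = 9.659×10^-4 K/W
R_stud  = 0.17/(0.11×0.13×12.6) = 0.9435 K/W
R_cav   = 0.17/(0.0305×0.87×12.6) = 0.5085 K/W
1/R_core = 1/R_stud + 1/R_cav → R_core = 0.3304 K/W
R_outer = 0.018/(1.04×12.6) = 0.001374 K/W
R_total = 0.3327 K/W
Q = ΔT/R_total = 32/0.3327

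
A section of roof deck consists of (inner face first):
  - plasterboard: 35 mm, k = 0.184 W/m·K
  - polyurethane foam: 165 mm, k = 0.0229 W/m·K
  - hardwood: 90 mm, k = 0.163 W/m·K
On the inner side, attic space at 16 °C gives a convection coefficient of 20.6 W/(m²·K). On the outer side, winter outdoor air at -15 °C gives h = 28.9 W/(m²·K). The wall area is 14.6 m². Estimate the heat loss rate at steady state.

Q ≈ 56.4 W

Treating each layer as a thermal resistance in series:
R_inner film = 1/(h_i·A) = 1/(20.6×14.6) = 0.003325 K/W
R_plasterboard = L/(kA) = 0.035/(0.184×14.6) = 0.01303 K/W
R_polyurethane foam = L/(kA) = 0.165/(0.0229×14.6) = 0.4935 K/W
R_hardwood = L/(kA) = 0.09/(0.163×14.6) = 0.03782 K/W
R_outer film = 1/(h_o·A) = 1/(28.9×14.6) = 0.00237 K/W
R_total = 0.5501 K/W
Q = ΔT / R_total = 31 / 0.5501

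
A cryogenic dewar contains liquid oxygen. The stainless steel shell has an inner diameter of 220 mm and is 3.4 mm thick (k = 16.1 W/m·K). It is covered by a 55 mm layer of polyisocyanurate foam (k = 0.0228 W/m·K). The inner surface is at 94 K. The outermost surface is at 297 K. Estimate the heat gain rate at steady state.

Radial (spherical) resistances in series:
R_stainless steel shell = (1/0.11 − 1/0.1134)/(4π×16.1) = 0.001347 K/W
R_polyisocyanurate foam = (1/0.1134 − 1/0.1684)/(4π×0.0228) = 10.05 K/W
R_total = 10.05 K/W
Q = ΔT/R_total = 203/10.05

Q ≈ 20.2 W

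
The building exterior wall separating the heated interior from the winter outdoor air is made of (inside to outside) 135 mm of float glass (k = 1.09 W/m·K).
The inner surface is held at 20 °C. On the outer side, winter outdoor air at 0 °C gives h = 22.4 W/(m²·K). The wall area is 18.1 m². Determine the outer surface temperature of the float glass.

Thermal resistances in series:
R_float glass = L/(kA) = 0.135/(1.09×18.1) = 0.006843 K/W
R_outer film = 1/(h_o·A) = 1/(22.4×18.1) = 0.002466 K/W
R_total = 0.009309 K/W;  Q = ΔT/R_total = 20/0.009309 = 2148 W
T_interface = T_inner − Q·ΣR(inner→interface) = 20 − 2150×0.006843

T ≈ 5.3 °C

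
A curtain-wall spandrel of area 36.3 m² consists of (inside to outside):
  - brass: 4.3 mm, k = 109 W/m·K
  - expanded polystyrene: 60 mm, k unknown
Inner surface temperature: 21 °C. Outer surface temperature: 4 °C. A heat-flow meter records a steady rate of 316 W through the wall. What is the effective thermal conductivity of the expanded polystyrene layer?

k ≈ 0.0307 W/(m·K)

Treating each layer as a thermal resistance in series:
R_brass = L/(kA) = 0.0043/(109×36.3) = 1.087×10^-6 K/W
Sum of known resistances R_other = 1.087×10^-6 K/W
Total R = ΔT/Q = 17/316 = 0.0538 K/W
R_expanded polystyrene = R_total − R_other = 0.0538 K/W
k = L/(R·A) = 0.06/(0.0538×36.3)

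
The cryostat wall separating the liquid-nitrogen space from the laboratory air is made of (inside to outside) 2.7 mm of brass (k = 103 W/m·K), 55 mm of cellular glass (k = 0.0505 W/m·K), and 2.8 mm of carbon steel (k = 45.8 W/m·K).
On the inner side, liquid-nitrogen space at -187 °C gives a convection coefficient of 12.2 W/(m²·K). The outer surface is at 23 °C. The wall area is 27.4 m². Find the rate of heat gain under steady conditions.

Q ≈ 4910 W

Series thermal resistances:
R_inner film = 1/(h_i·A) = 1/(12.2×27.4) = 0.002992 K/W
R_brass = L/(kA) = 0.0027/(103×27.4) = 9.567×10^-7 K/W
R_cellular glass = L/(kA) = 0.055/(0.0505×27.4) = 0.03975 K/W
R_carbon steel = L/(kA) = 0.0028/(45.8×27.4) = 2.231×10^-6 K/W
R_total = 0.04274 K/W
Q = ΔT / R_total = 210 / 0.04274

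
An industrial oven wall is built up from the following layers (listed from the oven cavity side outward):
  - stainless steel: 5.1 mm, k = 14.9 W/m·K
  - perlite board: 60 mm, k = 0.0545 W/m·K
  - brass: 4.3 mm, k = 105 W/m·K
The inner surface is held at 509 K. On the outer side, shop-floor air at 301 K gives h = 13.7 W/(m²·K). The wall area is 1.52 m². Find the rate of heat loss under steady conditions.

Q ≈ 269 W

Using the resistance-network approach (series):
R_stainless steel = L/(kA) = 0.0051/(14.9×1.52) = 2.252×10^-4 K/W
R_perlite board = L/(kA) = 0.06/(0.0545×1.52) = 0.7243 K/W
R_brass = L/(kA) = 0.0043/(105×1.52) = 2.694×10^-5 K/W
R_outer film = 1/(h_o·A) = 1/(13.7×1.52) = 0.04802 K/W
R_total = 0.7726 K/W
Q = ΔT / R_total = 208 / 0.7726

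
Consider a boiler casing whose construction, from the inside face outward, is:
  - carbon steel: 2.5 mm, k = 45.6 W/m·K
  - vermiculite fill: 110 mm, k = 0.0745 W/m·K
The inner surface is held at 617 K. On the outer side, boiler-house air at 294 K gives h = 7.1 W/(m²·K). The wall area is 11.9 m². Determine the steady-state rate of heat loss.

Series thermal resistances:
R_carbon steel = L/(kA) = 0.0025/(45.6×11.9) = 4.607×10^-6 K/W
R_vermiculite fill = L/(kA) = 0.11/(0.0745×11.9) = 0.1241 K/W
R_outer film = 1/(h_o·A) = 1/(7.1×11.9) = 0.01184 K/W
R_total = 0.1359 K/W
Q = ΔT / R_total = 323 / 0.1359

Q ≈ 2380 W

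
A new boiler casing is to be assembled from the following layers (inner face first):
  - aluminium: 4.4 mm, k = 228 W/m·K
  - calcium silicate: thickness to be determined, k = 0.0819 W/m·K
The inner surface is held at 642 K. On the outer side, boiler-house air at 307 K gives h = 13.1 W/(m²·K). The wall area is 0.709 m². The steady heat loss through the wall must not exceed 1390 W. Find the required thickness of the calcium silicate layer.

Using the resistance-network approach (series):
R_aluminium = L/(kA) = 0.0044/(228×0.709) = 2.722×10^-5 K/W
R_outer film = 1/(h_o·A) = 1/(13.1×0.709) = 0.1077 K/W
Sum of the known resistances R_other = 0.1077 K/W
Required total resistance R_tot = ΔT/Q_allow = 335/1390 = 0.241 K/W
R_calcium silicate = R_tot − R_other = 0.1333 K/W
L = R·k·A = 0.1333×0.0819×0.709

L ≈ 7.74 mm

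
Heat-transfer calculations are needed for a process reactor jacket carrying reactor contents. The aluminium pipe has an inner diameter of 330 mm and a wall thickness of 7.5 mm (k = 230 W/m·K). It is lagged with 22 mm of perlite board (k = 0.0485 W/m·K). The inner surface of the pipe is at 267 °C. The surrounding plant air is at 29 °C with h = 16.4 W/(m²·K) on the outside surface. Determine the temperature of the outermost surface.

T ≈ 55.8 °C

For a radial system each layer contributes R = ln(r_out/r_in)/(2πkL); films add R = 1/(hA).
R_aluminium pipe wall = ln(172.5/165)/(2π×230×1) = 3.076×10^-5 K/W
R_perlite board = ln(194.5/172.5)/(2π×0.0485×1) = 0.3939 K/W
R_outer film = 1/(h_o·2πr_oL) = 1/(16.4×2π×0.1945×1) = 0.04989 K/W
R_total = 0.4438 K/W
Q = ΔT/R_total = 238/0.4438
Q = 536 W/m
T_interface = T_inner − Q·ΣR(inner→interface) = 267 − 536×0.3939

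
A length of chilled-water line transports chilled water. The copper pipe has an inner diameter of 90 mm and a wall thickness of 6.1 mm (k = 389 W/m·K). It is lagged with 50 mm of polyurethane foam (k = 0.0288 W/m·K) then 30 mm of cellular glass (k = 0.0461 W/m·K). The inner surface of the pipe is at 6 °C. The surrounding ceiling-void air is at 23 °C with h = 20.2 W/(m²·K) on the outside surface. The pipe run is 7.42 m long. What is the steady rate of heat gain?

Per-layer cylindrical resistances, series-summed:
R_copper pipe wall = ln(51.1/45)/(2π×389×7.42) = 7.01×10^-6 K/W
R_polyurethane foam = ln(101.1/51.1)/(2π×0.0288×7.42) = 0.5082 K/W
R_cellular glass = ln(131.1/101.1)/(2π×0.0461×7.42) = 0.1209 K/W
R_outer film = 1/(h_o·2πr_oL) = 1/(20.2×2π×0.1311×7.42) = 0.0081 K/W
R_total = 0.6372 K/W
Q = ΔT/R_total = 17/0.6372

Q ≈ 26.7 W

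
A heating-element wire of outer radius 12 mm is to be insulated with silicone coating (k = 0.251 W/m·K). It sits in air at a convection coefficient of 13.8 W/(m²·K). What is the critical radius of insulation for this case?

r_cr ≈ 18.2 mm

For a cylinder r_cr = k/h = 0.251/13.8
r_cr = 18.2 mm; since the bare radius (12 mm) is below r_cr, adding a thin layer of insulation will *increase* heat loss.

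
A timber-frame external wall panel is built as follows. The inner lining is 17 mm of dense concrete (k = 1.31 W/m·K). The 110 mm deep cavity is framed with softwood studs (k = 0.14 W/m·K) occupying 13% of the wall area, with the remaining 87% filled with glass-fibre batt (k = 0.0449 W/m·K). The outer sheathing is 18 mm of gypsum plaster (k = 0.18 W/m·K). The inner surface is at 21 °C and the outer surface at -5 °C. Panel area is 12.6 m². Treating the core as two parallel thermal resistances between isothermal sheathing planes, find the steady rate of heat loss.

Sheathing layers in series; stud and cavity paths in parallel between them.
R_inner = 0.017/(1.31×12.6) = 0.00103 K/W
R_stud  = 0.11/(0.14×0.13×12.6) = 0.4797 K/W
R_cav   = 0.11/(0.0449×0.87×12.6) = 0.2235 K/W
1/R_core = 1/R_stud + 1/R_cav → R_core = 0.1525 K/W
R_outer = 0.018/(0.18×12.6) = 0.007937 K/W
R_total = 0.1614 K/W
Q = ΔT/R_total = 26/0.1614

Q ≈ 161 W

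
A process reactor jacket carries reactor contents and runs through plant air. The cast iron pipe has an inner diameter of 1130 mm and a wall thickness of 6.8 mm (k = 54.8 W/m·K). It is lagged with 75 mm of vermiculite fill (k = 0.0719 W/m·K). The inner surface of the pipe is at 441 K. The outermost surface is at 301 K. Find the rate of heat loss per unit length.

q′ ≈ 513 W/m

Radial resistances (cylindrical: R_cond = ln(r_o/r_i)/(2πkL), R_conv = 1/(h·2πrL)):
R_cast iron pipe wall = ln(571.8/565)/(2π×54.8×1) = 3.475×10^-5 K/W
R_vermiculite fill = ln(646.8/571.8)/(2π×0.0719×1) = 0.2728 K/W
R_total = 0.2729 K/W
Q = ΔT/R_total = 140/0.2729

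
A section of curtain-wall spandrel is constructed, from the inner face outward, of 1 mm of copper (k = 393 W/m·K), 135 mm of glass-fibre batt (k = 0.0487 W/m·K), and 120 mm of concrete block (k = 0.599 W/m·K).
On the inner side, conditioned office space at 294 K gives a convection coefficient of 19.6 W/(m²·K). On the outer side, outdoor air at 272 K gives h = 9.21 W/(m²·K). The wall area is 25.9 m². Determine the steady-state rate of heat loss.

Series thermal resistances:
R_inner film = 1/(h_i·A) = 1/(19.6×25.9) = 0.00197 K/W
R_copper = L/(kA) = 0.001/(393×25.9) = 9.824×10^-8 K/W
R_glass-fibre batt = L/(kA) = 0.135/(0.0487×25.9) = 0.107 K/W
R_concrete block = L/(kA) = 0.12/(0.599×25.9) = 0.007735 K/W
R_outer film = 1/(h_o·A) = 1/(9.21×25.9) = 0.004192 K/W
R_total = 0.1209 K/W
Q = ΔT / R_total = 22 / 0.1209

Q ≈ 182 W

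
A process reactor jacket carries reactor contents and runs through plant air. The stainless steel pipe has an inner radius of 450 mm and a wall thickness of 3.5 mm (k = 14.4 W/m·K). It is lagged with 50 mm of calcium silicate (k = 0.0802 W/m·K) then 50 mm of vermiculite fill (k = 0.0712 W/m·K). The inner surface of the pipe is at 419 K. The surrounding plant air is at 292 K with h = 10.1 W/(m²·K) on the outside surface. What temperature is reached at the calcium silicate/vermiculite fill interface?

T ≈ 360 K

Treating each annulus and film as a series resistance:
R_stainless steel pipe wall = ln(453.5/450)/(2π×14.4×1) = 8.563×10^-5 K/W
R_calcium silicate = ln(503.5/453.5)/(2π×0.0802×1) = 0.2076 K/W
R_vermiculite fill = ln(553.5/503.5)/(2π×0.0712×1) = 0.2116 K/W
R_outer film = 1/(h_o·2πr_oL) = 1/(10.1×2π×0.5535×1) = 0.02847 K/W
R_total = 0.4477 K/W
Q = ΔT/R_total = 127/0.4477
Q = 284 W/m
T_interface = T_inner − Q·ΣR(inner→interface) = 419 − 284×0.2076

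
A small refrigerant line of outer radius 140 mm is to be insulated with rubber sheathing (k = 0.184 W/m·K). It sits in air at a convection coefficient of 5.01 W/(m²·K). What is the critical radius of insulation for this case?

r_cr ≈ 36.7 mm

For a cylinder r_cr = k/h = 0.184/5.01
r_cr = 36.7 mm; since the bare radius (140 mm) is above r_cr, any added insulation will reduce heat loss.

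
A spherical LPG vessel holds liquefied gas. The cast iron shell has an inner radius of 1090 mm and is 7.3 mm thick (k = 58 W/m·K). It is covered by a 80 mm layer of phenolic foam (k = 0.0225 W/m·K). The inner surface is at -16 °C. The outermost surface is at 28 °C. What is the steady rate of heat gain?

Q ≈ 201 W

Radial (spherical) resistances in series:
R_cast iron shell = (1/1.09 − 1/1.0973)/(4π×58) = 8.374×10^-6 K/W
R_phenolic foam = (1/1.0973 − 1/1.1773)/(4π×0.0225) = 0.219 K/W
R_total = 0.219 K/W
Q = ΔT/R_total = 44/0.219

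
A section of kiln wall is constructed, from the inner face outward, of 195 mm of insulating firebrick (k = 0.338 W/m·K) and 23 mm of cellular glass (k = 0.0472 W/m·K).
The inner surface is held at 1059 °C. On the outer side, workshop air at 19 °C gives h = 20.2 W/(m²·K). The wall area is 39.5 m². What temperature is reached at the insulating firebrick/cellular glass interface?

T ≈ 520 °C

Series thermal resistances:
R_insulating firebrick = L/(kA) = 0.195/(0.338×39.5) = 0.01461 K/W
R_cellular glass = L/(kA) = 0.023/(0.0472×39.5) = 0.01234 K/W
R_outer film = 1/(h_o·A) = 1/(20.2×39.5) = 0.001253 K/W
R_total = 0.0282 K/W;  Q = ΔT/R_total = 1040/0.0282 = 36890 W
T_interface = T_inner − Q·ΣR(inner→interface) = 1059 − 36900×0.01461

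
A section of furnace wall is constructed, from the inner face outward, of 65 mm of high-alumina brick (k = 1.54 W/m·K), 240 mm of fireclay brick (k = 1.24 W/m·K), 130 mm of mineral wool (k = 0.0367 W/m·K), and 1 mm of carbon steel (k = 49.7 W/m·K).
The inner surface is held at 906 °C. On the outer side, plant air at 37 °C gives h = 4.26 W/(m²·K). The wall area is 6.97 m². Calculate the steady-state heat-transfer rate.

Q ≈ 1510 W

Series thermal resistances:
R_high-alumina brick = L/(kA) = 0.065/(1.54×6.97) = 0.006056 K/W
R_fireclay brick = L/(kA) = 0.24/(1.24×6.97) = 0.02777 K/W
R_mineral wool = L/(kA) = 0.13/(0.0367×6.97) = 0.5082 K/W
R_carbon steel = L/(kA) = 0.001/(49.7×6.97) = 2.887×10^-6 K/W
R_outer film = 1/(h_o·A) = 1/(4.26×6.97) = 0.03368 K/W
R_total = 0.5757 K/W
Q = ΔT / R_total = 869 / 0.5757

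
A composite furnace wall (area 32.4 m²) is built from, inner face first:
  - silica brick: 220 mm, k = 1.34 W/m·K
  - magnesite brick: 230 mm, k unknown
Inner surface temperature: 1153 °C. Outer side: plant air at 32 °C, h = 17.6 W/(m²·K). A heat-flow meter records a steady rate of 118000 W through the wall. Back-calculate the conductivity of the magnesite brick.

Thermal resistances in series:
R_silica brick = L/(kA) = 0.22/(1.34×32.4) = 0.005067 K/W
R_outer film = 1/(h_o·A) = 1/(17.6×32.4) = 0.001754 K/W
Sum of known resistances R_other = 0.006821 K/W
Total R = ΔT/Q = 1121/118000 = 0.0095 K/W
R_magnesite brick = R_total − R_other = 0.002679 K/W
k = L/(R·A) = 0.23/(0.002679×32.4)

k ≈ 2.65 W/(m·K)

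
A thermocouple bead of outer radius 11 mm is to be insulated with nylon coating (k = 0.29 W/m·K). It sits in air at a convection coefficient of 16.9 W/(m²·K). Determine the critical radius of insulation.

For a sphere r_cr = 2k/h = 2×0.29/16.9
r_cr = 34.3 mm; since the bare radius (11 mm) is below r_cr, adding a thin layer of insulation will *increase* heat loss.

r_cr ≈ 34.3 mm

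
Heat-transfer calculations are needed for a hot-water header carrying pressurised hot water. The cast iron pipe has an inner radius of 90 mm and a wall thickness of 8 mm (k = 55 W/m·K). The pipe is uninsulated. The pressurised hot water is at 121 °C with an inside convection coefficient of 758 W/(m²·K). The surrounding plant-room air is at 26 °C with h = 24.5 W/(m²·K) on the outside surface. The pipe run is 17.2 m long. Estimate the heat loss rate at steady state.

Q ≈ 23700 W

Per-layer cylindrical resistances, series-summed:
R_inner film = 1/(h_i·2πr₁L) = 1/(758×2π×0.09×17.2) = 1.356×10^-4 K/W
R_cast iron pipe wall = ln(98/90)/(2π×55×17.2) = 1.433×10^-5 K/W
R_outer film = 1/(h_o·2πr_oL) = 1/(24.5×2π×0.098×17.2) = 0.003854 K/W
R_total = 0.004004 K/W
Q = ΔT/R_total = 95/0.004004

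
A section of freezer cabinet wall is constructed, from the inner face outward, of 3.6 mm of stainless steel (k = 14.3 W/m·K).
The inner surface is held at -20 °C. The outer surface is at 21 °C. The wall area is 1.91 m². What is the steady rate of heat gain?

Treating each layer as a thermal resistance in series:
R_stainless steel = L/(kA) = 0.0036/(14.3×1.91) = 1.318×10^-4 K/W
R_total = 1.318×10^-4 K/W
Q = ΔT / R_total = 41 / 1.318×10^-4

Q ≈ 311000 W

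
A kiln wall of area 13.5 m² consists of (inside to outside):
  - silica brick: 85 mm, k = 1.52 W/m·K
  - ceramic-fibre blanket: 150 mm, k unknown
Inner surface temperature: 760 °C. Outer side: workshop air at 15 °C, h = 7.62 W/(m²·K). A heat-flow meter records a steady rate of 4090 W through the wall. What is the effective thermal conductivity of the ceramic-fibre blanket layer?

Using the resistance-network approach (series):
R_silica brick = L/(kA) = 0.085/(1.52×13.5) = 0.004142 K/W
R_outer film = 1/(h_o·A) = 1/(7.62×13.5) = 0.009721 K/W
Sum of known resistances R_other = 0.01386 K/W
Total R = ΔT/Q = 745/4090 = 0.1822 K/W
R_ceramic-fibre blanket = R_total − R_other = 0.1683 K/W
k = L/(R·A) = 0.15/(0.1683×13.5)

k ≈ 0.066 W/(m·K)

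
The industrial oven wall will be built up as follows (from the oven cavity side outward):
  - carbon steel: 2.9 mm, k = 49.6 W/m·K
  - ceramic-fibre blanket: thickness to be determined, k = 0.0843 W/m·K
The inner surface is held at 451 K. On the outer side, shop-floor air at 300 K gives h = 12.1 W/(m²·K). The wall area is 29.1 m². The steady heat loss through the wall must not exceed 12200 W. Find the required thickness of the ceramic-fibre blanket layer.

Series thermal resistances:
R_carbon steel = L/(kA) = 0.0029/(49.6×29.1) = 2.009×10^-6 K/W
R_outer film = 1/(h_o·A) = 1/(12.1×29.1) = 0.00284 K/W
Sum of the known resistances R_other = 0.002842 K/W
Required total resistance R_tot = ΔT/Q_allow = 151/12200 = 0.01238 K/W
R_ceramic-fibre blanket = R_tot − R_other = 0.009535 K/W
L = R·k·A = 0.009535×0.0843×29.1

L ≈ 23.4 mm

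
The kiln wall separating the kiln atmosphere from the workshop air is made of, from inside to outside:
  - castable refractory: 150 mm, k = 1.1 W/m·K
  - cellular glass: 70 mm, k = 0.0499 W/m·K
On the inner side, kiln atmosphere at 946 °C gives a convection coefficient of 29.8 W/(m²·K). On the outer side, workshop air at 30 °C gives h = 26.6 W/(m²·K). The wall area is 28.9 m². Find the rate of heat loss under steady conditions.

Series thermal resistances:
R_inner film = 1/(h_i·A) = 1/(29.8×28.9) = 0.001161 K/W
R_castable refractory = L/(kA) = 0.15/(1.1×28.9) = 0.004718 K/W
R_cellular glass = L/(kA) = 0.07/(0.0499×28.9) = 0.04854 K/W
R_outer film = 1/(h_o·A) = 1/(26.6×28.9) = 0.001301 K/W
R_total = 0.05572 K/W
Q = ΔT / R_total = 916 / 0.05572

Q ≈ 16400 W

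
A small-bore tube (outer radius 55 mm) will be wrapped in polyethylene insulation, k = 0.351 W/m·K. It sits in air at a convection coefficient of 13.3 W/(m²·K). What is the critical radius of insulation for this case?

For a cylinder r_cr = k/h = 0.351/13.3
r_cr = 26.4 mm; since the bare radius (55 mm) is above r_cr, any added insulation will reduce heat loss.

r_cr ≈ 26.4 mm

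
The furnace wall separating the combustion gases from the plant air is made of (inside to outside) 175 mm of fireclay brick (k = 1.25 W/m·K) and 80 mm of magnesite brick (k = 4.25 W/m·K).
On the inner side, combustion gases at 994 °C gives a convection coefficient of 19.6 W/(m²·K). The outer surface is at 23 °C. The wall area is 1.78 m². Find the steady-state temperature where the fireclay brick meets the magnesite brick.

T ≈ 110 °C

Treating each layer as a thermal resistance in series:
R_inner film = 1/(h_i·A) = 1/(19.6×1.78) = 0.02866 K/W
R_fireclay brick = L/(kA) = 0.175/(1.25×1.78) = 0.07865 K/W
R_magnesite brick = L/(kA) = 0.08/(4.25×1.78) = 0.01058 K/W
R_total = 0.1179 K/W;  Q = ΔT/R_total = 971/0.1179 = 8237 W
T_interface = T_inner − Q·ΣR(inner→interface) = 994 − 8240×0.1073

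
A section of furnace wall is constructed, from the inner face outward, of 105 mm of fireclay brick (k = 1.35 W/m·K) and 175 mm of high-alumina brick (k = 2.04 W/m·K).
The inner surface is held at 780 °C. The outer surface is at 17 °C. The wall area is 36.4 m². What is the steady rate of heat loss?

Q ≈ 170000 W

Thermal resistances in series:
R_fireclay brick = L/(kA) = 0.105/(1.35×36.4) = 0.002137 K/W
R_high-alumina brick = L/(kA) = 0.175/(2.04×36.4) = 0.002357 K/W
R_total = 0.004493 K/W
Q = ΔT / R_total = 763 / 0.004493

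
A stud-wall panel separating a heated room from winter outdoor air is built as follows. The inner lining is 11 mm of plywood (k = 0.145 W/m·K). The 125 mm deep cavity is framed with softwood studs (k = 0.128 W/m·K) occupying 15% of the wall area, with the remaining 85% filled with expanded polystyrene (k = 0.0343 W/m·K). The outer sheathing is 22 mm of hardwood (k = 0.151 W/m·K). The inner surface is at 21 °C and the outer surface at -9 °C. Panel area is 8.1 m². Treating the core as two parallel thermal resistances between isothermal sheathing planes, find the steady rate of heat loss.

Q ≈ 86.6 W

Sheathing layers in series; stud and cavity paths in parallel between them.
R_inner = 0.011/(0.145×8.1) = 0.009366 K/W
R_stud  = 0.125/(0.128×0.15×8.1) = 0.8038 K/W
R_cav   = 0.125/(0.0343×0.85×8.1) = 0.5293 K/W
1/R_core = 1/R_stud + 1/R_cav → R_core = 0.3191 K/W
R_outer = 0.022/(0.151×8.1) = 0.01799 K/W
R_total = 0.3465 K/W
Q = ΔT/R_total = 30/0.3465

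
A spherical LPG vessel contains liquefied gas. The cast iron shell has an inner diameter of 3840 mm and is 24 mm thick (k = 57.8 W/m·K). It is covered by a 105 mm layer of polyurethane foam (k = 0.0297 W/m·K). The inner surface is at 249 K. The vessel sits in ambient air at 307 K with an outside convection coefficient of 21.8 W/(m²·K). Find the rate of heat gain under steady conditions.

Q ≈ 811 W

Spherical conduction: R = (1/r_in − 1/r_out)/(4πk) per layer; series-sum.
R_cast iron shell = (1/1.92 − 1/1.944)/(4π×57.8) = 8.853×10^-6 K/W
R_polyurethane foam = (1/1.944 − 1/2.049)/(4π×0.0297) = 0.07063 K/W
R_outer film = 1/(h·4πr_o²) = 1/(21.8×4π×2.049²) = 8.695×10^-4 K/W
R_total = 0.07151 K/W
Q = ΔT/R_total = 58/0.07151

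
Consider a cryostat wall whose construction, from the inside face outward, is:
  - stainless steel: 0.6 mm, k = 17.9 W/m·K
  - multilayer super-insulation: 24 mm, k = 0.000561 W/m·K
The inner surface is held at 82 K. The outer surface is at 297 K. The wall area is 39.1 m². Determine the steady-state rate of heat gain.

Q ≈ 197 W

Using the resistance-network approach (series):
R_stainless steel = L/(kA) = 0.0006/(17.9×39.1) = 8.573×10^-7 K/W
R_multilayer super-insulation = L/(kA) = 0.024/(0.000561×39.1) = 1.094 K/W
R_total = 1.094 K/W
Q = ΔT / R_total = 215 / 1.094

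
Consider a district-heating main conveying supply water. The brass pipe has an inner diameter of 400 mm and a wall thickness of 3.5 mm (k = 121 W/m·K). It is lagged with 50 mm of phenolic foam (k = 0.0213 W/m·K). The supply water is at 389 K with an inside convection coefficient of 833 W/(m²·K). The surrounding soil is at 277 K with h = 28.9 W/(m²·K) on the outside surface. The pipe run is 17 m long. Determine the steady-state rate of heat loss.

Radial resistances (cylindrical: R_cond = ln(r_o/r_i)/(2πkL), R_conv = 1/(h·2πrL)):
R_inner film = 1/(h_i·2πr₁L) = 1/(833×2π×0.2×17) = 5.619×10^-5 K/W
R_brass pipe wall = ln(203.5/200)/(2π×121×17) = 1.342×10^-6 K/W
R_phenolic foam = ln(253.5/203.5)/(2π×0.0213×17) = 0.09656 K/W
R_outer film = 1/(h_o·2πr_oL) = 1/(28.9×2π×0.2535×17) = 0.001278 K/W
R_total = 0.0979 K/W
Q = ΔT/R_total = 112/0.0979

Q ≈ 1140 W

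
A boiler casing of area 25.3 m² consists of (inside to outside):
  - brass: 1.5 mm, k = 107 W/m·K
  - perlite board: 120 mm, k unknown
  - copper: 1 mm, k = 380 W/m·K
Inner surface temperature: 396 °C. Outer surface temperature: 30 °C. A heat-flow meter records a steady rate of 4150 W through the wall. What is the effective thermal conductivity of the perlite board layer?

Using the resistance-network approach (series):
R_brass = L/(kA) = 0.0015/(107×25.3) = 5.541×10^-7 K/W
R_copper = L/(kA) = 0.001/(380×25.3) = 1.04×10^-7 K/W
Sum of known resistances R_other = 6.581×10^-7 K/W
Total R = ΔT/Q = 366/4150 = 0.08819 K/W
R_perlite board = R_total − R_other = 0.08819 K/W
k = L/(R·A) = 0.12/(0.08819×25.3)

k ≈ 0.0538 W/(m·K)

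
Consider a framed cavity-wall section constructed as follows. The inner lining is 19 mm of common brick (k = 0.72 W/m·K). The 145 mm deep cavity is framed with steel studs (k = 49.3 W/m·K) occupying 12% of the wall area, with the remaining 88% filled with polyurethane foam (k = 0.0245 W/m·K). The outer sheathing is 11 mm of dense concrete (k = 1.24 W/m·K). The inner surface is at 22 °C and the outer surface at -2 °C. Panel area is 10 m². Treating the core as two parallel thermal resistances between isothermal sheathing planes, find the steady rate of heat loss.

Q ≈ 4020 W

Sheathing layers in series; stud and cavity paths in parallel between them.
R_inner = 0.019/(0.72×10) = 0.002639 K/W
R_stud  = 0.145/(49.3×0.12×10) = 0.002451 K/W
R_cav   = 0.145/(0.0245×0.88×10) = 0.6725 K/W
1/R_core = 1/R_stud + 1/R_cav → R_core = 0.002442 K/W
R_outer = 0.011/(1.24×10) = 8.871×10^-4 K/W
R_total = 0.005968 K/W
Q = ΔT/R_total = 24/0.005968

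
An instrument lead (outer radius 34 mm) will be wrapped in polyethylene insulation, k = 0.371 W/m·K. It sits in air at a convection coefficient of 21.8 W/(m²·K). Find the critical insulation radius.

For a cylinder r_cr = k/h = 0.371/21.8
r_cr = 17 mm; since the bare radius (34 mm) is above r_cr, any added insulation will reduce heat loss.

r_cr ≈ 17 mm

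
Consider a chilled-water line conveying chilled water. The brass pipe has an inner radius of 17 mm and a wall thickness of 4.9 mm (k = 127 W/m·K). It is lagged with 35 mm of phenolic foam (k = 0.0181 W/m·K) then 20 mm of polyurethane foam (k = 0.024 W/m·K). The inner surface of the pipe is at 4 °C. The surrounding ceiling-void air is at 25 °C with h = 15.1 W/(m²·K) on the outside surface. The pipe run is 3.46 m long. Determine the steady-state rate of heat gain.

Treating each annulus and film as a series resistance:
R_brass pipe wall = ln(21.9/17)/(2π×127×3.46) = 9.173×10^-5 K/W
R_phenolic foam = ln(56.9/21.9)/(2π×0.0181×3.46) = 2.427 K/W
R_polyurethane foam = ln(76.9/56.9)/(2π×0.024×3.46) = 0.5773 K/W
R_outer film = 1/(h_o·2πr_oL) = 1/(15.1×2π×0.0769×3.46) = 0.03961 K/W
R_total = 3.044 K/W
Q = ΔT/R_total = 21/3.044

Q ≈ 6.9 W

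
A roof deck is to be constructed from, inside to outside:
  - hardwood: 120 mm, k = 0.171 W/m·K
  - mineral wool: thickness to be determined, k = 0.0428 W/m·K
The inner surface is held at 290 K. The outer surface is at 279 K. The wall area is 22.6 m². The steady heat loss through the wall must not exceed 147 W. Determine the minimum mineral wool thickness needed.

L ≈ 42.3 mm

Using the resistance-network approach (series):
R_hardwood = L/(kA) = 0.12/(0.171×22.6) = 0.03105 K/W
Sum of the known resistances R_other = 0.03105 K/W
Required total resistance R_tot = ΔT/Q_allow = 11/147 = 0.07483 K/W
R_mineral wool = R_tot − R_other = 0.04378 K/W
L = R·k·A = 0.04378×0.0428×22.6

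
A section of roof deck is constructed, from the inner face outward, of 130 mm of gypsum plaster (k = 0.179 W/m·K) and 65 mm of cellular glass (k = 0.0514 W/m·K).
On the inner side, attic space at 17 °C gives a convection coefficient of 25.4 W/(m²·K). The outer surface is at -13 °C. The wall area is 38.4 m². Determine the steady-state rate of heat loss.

Using the resistance-network approach (series):
R_inner film = 1/(h_i·A) = 1/(25.4×38.4) = 0.001025 K/W
R_gypsum plaster = L/(kA) = 0.13/(0.179×38.4) = 0.01891 K/W
R_cellular glass = L/(kA) = 0.065/(0.0514×38.4) = 0.03293 K/W
R_total = 0.05287 K/W
Q = ΔT / R_total = 30 / 0.05287

Q ≈ 567 W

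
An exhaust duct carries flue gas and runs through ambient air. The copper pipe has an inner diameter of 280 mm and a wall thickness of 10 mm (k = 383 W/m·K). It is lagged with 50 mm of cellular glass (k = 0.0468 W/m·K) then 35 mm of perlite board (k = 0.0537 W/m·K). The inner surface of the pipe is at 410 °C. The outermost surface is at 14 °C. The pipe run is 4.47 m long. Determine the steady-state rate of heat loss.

Q ≈ 1220 W

For a radial system each layer contributes R = ln(r_out/r_in)/(2πkL); films add R = 1/(hA).
R_copper pipe wall = ln(150/140)/(2π×383×4.47) = 6.414×10^-6 K/W
R_cellular glass = ln(200/150)/(2π×0.0468×4.47) = 0.2189 K/W
R_perlite board = ln(235/200)/(2π×0.0537×4.47) = 0.1069 K/W
R_total = 0.3258 K/W
Q = ΔT/R_total = 396/0.3258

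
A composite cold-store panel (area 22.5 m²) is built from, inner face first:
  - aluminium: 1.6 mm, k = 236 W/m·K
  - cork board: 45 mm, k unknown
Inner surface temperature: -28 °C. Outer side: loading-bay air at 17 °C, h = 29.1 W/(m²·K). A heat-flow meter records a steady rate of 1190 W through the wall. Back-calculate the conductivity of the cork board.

k ≈ 0.0551 W/(m·K)

Model the wall as resistances in series:
R_aluminium = L/(kA) = 0.0016/(236×22.5) = 3.013×10^-7 K/W
R_outer film = 1/(h_o·A) = 1/(29.1×22.5) = 0.001527 K/W
Sum of known resistances R_other = 0.001528 K/W
Total R = ΔT/Q = 45/1190 = 0.03782 K/W
R_cork board = R_total − R_other = 0.03629 K/W
k = L/(R·A) = 0.045/(0.03629×22.5)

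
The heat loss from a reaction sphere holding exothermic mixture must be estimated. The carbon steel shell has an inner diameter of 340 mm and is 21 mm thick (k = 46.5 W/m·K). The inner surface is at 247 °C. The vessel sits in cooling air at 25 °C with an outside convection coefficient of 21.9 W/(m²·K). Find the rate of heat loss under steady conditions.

Q ≈ 2200 W

Spherical conduction: R = (1/r_in − 1/r_out)/(4πk) per layer; series-sum.
R_carbon steel shell = (1/0.17 − 1/0.191)/(4π×46.5) = 0.001107 K/W
R_outer film = 1/(h·4πr_o²) = 1/(21.9×4π×0.191²) = 0.0996 K/W
R_total = 0.1007 K/W
Q = ΔT/R_total = 222/0.1007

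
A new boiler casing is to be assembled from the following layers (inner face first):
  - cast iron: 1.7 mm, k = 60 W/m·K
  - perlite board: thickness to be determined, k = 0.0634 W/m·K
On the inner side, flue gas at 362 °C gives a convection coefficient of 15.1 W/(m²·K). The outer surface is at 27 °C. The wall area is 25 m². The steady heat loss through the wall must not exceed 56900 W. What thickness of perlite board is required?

L ≈ 5.13 mm

Treating each layer as a thermal resistance in series:
R_inner film = 1/(h_i·A) = 1/(15.1×25) = 0.002649 K/W
R_cast iron = L/(kA) = 0.0017/(60×25) = 1.133×10^-6 K/W
Sum of the known resistances R_other = 0.00265 K/W
Required total resistance R_tot = ΔT/Q_allow = 335/56900 = 0.005888 K/W
R_perlite board = R_tot − R_other = 0.003237 K/W
L = R·k·A = 0.003237×0.0634×25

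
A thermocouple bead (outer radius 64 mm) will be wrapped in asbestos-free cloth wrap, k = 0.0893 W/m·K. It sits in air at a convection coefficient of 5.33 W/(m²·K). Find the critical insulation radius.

r_cr ≈ 33.5 mm

For a sphere r_cr = 2k/h = 2×0.0893/5.33
r_cr = 33.5 mm; since the bare radius (64 mm) is above r_cr, any added insulation will reduce heat loss.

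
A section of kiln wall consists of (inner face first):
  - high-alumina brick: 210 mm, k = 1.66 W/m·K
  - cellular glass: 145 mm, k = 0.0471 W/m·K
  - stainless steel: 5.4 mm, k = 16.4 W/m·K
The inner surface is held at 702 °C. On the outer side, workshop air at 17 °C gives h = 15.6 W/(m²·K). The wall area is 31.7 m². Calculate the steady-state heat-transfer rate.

Q ≈ 6640 W

Thermal resistances in series:
R_high-alumina brick = L/(kA) = 0.21/(1.66×31.7) = 0.003991 K/W
R_cellular glass = L/(kA) = 0.145/(0.0471×31.7) = 0.09712 K/W
R_stainless steel = L/(kA) = 0.0054/(16.4×31.7) = 1.039×10^-5 K/W
R_outer film = 1/(h_o·A) = 1/(15.6×31.7) = 0.002022 K/W
R_total = 0.1031 K/W
Q = ΔT / R_total = 685 / 0.1031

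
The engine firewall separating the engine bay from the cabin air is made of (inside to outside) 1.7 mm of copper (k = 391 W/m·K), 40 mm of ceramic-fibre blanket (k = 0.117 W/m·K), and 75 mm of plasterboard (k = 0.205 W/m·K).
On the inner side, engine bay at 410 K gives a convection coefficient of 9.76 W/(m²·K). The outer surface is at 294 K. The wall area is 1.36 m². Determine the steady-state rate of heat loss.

Model the wall as resistances in series:
R_inner film = 1/(h_i·A) = 1/(9.76×1.36) = 0.07534 K/W
R_copper = L/(kA) = 0.0017/(391×1.36) = 3.197×10^-6 K/W
R_ceramic-fibre blanket = L/(kA) = 0.04/(0.117×1.36) = 0.2514 K/W
R_plasterboard = L/(kA) = 0.075/(0.205×1.36) = 0.269 K/W
R_total = 0.5957 K/W
Q = ΔT / R_total = 116 / 0.5957

Q ≈ 195 W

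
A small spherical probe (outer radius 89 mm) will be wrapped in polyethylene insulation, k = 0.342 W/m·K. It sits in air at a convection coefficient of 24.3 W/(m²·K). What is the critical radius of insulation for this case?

For a sphere r_cr = 2k/h = 2×0.342/24.3
r_cr = 28.1 mm; since the bare radius (89 mm) is above r_cr, any added insulation will reduce heat loss.

r_cr ≈ 28.1 mm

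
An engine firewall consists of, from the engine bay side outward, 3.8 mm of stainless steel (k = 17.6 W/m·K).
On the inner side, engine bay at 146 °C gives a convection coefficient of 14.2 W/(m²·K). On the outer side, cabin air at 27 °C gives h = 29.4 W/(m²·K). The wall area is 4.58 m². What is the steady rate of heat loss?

Q ≈ 5210 W

Model the wall as resistances in series:
R_inner film = 1/(h_i·A) = 1/(14.2×4.58) = 0.01538 K/W
R_stainless steel = L/(kA) = 0.0038/(17.6×4.58) = 4.714×10^-5 K/W
R_outer film = 1/(h_o·A) = 1/(29.4×4.58) = 0.007427 K/W
R_total = 0.02285 K/W
Q = ΔT / R_total = 119 / 0.02285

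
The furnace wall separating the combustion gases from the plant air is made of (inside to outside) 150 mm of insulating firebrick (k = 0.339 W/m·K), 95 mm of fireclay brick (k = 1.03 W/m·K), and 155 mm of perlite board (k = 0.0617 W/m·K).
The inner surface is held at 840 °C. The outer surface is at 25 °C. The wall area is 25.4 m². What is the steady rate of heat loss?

Q ≈ 6790 W

Thermal resistances in series:
R_insulating firebrick = L/(kA) = 0.15/(0.339×25.4) = 0.01742 K/W
R_fireclay brick = L/(kA) = 0.095/(1.03×25.4) = 0.003631 K/W
R_perlite board = L/(kA) = 0.155/(0.0617×25.4) = 0.0989 K/W
R_total = 0.12 K/W
Q = ΔT / R_total = 815 / 0.12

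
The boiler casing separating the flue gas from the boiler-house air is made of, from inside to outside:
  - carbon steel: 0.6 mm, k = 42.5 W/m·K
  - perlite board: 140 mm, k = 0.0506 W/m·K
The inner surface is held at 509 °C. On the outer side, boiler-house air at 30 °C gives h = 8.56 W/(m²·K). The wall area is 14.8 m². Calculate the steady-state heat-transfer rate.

Q ≈ 2460 W

Treating each layer as a thermal resistance in series:
R_carbon steel = L/(kA) = 0.0006/(42.5×14.8) = 9.539×10^-7 K/W
R_perlite board = L/(kA) = 0.14/(0.0506×14.8) = 0.1869 K/W
R_outer film = 1/(h_o·A) = 1/(8.56×14.8) = 0.007893 K/W
R_total = 0.1948 K/W
Q = ΔT / R_total = 479 / 0.1948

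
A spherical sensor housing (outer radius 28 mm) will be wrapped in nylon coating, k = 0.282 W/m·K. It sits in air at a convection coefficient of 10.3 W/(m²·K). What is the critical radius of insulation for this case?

For a sphere r_cr = 2k/h = 2×0.282/10.3
r_cr = 54.8 mm; since the bare radius (28 mm) is below r_cr, adding a thin layer of insulation will *increase* heat loss.

r_cr ≈ 54.8 mm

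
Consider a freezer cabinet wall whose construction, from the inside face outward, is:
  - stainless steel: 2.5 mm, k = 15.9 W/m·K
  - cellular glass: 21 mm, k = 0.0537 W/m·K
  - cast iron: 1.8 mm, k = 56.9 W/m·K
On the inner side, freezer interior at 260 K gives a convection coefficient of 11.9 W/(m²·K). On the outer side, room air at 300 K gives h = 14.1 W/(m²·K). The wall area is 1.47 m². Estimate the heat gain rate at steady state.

Q ≈ 108 W

Series thermal resistances:
R_inner film = 1/(h_i·A) = 1/(11.9×1.47) = 0.05717 K/W
R_stainless steel = L/(kA) = 0.0025/(15.9×1.47) = 1.07×10^-4 K/W
R_cellular glass = L/(kA) = 0.021/(0.0537×1.47) = 0.266 K/W
R_cast iron = L/(kA) = 0.0018/(56.9×1.47) = 2.152×10^-5 K/W
R_outer film = 1/(h_o·A) = 1/(14.1×1.47) = 0.04825 K/W
R_total = 0.3716 K/W
Q = ΔT / R_total = 40 / 0.3716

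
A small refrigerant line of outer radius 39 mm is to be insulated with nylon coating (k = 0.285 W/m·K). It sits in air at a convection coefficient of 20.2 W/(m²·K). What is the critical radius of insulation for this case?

r_cr ≈ 14.1 mm

For a cylinder r_cr = k/h = 0.285/20.2
r_cr = 14.1 mm; since the bare radius (39 mm) is above r_cr, any added insulation will reduce heat loss.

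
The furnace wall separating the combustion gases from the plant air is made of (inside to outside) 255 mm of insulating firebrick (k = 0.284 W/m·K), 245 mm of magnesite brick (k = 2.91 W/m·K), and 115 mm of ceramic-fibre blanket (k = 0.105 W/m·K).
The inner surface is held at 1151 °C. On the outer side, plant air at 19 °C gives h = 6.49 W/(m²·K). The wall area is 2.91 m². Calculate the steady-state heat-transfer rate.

Series thermal resistances:
R_insulating firebrick = L/(kA) = 0.255/(0.284×2.91) = 0.3086 K/W
R_magnesite brick = L/(kA) = 0.245/(2.91×2.91) = 0.02893 K/W
R_ceramic-fibre blanket = L/(kA) = 0.115/(0.105×2.91) = 0.3764 K/W
R_outer film = 1/(h_o·A) = 1/(6.49×2.91) = 0.05295 K/W
R_total = 0.7668 K/W
Q = ΔT / R_total = 1132 / 0.7668

Q ≈ 1480 W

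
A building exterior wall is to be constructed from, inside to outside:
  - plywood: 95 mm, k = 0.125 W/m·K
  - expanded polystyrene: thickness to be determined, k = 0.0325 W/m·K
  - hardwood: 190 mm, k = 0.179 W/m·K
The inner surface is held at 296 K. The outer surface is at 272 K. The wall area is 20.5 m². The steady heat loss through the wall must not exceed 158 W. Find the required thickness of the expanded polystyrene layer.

L ≈ 42 mm

Using the resistance-network approach (series):
R_plywood = L/(kA) = 0.095/(0.125×20.5) = 0.03707 K/W
R_hardwood = L/(kA) = 0.19/(0.179×20.5) = 0.05178 K/W
Sum of the known resistances R_other = 0.08885 K/W
Required total resistance R_tot = ΔT/Q_allow = 24/158 = 0.1519 K/W
R_expanded polystyrene = R_tot − R_other = 0.06305 K/W
L = R·k·A = 0.06305×0.0325×20.5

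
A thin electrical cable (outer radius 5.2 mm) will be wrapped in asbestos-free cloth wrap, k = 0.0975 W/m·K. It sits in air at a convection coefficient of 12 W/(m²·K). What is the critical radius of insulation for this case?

For a cylinder r_cr = k/h = 0.0975/12
r_cr = 8.12 mm; since the bare radius (5.2 mm) is below r_cr, adding a thin layer of insulation will *increase* heat loss.

r_cr ≈ 8.12 mm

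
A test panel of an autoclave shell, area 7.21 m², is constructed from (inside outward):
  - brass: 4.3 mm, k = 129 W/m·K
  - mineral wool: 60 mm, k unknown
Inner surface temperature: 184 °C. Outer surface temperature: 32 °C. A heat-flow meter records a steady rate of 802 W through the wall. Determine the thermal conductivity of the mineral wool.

k ≈ 0.0439 W/(m·K)

Using the resistance-network approach (series):
R_brass = L/(kA) = 0.0043/(129×7.21) = 4.623×10^-6 K/W
Sum of known resistances R_other = 4.623×10^-6 K/W
Total R = ΔT/Q = 152/802 = 0.1895 K/W
R_mineral wool = R_total − R_other = 0.1895 K/W
k = L/(R·A) = 0.06/(0.1895×7.21)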